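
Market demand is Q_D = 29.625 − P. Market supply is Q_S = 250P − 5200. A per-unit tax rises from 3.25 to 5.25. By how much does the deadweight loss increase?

In inverse form: demand P = 29.625 − Q, supply P = 20.8 + 0.004Q.
Competitive equilibrium: 29.625 − Q = 20.8 + 0.004Q → Q* = 8.7898, P* = 20.8352.
For a per-unit tax t: ΔQ = t/1.004, so DWL = ½·t·(t/1.004) = t²/2.008.
At t = 3.25: DWL = 5.26. At t = 5.25: DWL = 13.726.
Increase = 13.726 − 5.26 = 8.47.

8.47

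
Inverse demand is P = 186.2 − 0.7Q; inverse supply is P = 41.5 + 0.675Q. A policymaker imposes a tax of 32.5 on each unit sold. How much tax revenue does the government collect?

2652

Competitive equilibrium: 186.2 − 0.7Q = 41.5 + 0.675Q → Q* = 105.2364, P* = 112.5345.
With the tax, the buyer price exceeds the seller price by 32.5: (186.2 − 0.7Q) − (41.5 + 0.675Q) = 32.5 → Q' = 81.6.
Tax revenue = 32.5 × 81.6 = 2652.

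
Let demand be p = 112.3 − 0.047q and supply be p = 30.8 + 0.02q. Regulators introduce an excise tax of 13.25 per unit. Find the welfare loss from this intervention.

1310.17

Competitive equilibrium: 112.3 − 0.047q = 30.8 + 0.02q → q* = 1216.4179, p* = 55.1284.
With the tax, the buyer price exceeds the seller price by 13.25: (112.3 − 0.047q) − (30.8 + 0.02q) = 13.25 → q' = 1018.6567.
Δq = 1216.4179 − 1018.6567 = 197.7612; the wedge equals the tax, 13.25.
DWL = ½ × 197.7612 × 13.25 = 1310.17.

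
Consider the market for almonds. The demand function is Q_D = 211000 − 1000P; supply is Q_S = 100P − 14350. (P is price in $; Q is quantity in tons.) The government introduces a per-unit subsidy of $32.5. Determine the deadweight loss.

In inverse form: demand P = 211 − 0.001Q, supply P = 143.5 + 0.01Q.
Competitive equilibrium: 211 − 0.001Q = 143.5 + 0.01Q → Q* = 6136.3636, P* = 204.8636.
The subsidy lowers effective supply by 32.5: P = 111 + 0.01Q.
New quantity: 211 − 0.001Q = 111 + 0.01Q → Q' = 9090.9091.
Overproduction ΔQ = 9090.9091 − 6136.3636 = 2954.5455; wedge = subsidy = 32.5.
Welfare loss = ½ × 2954.5455 × 32.5 = $48011.36.

$48011.36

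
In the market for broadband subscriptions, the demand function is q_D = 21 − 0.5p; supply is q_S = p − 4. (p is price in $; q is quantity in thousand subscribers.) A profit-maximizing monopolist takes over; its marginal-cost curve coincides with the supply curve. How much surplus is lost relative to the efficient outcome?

In inverse form: demand p = 42 − 2q, supply p = 4 + q.
Competitive equilibrium: 42 − 2q = 4 + q → q* = 12.6667, p* = 16.6667.
Marginal revenue: MR = 42 − 4q. Set MR = MC: 42 − 4q = 4 + q → q_m = 7.6.
Price p_m = 42 − 2·7.6 = 26.8; MC(q_m) = 4 + 1·7.6 = 11.6.
Competitive q* = 12.6667, so Δq = 5.0667; wedge = 26.8 − 11.6 = 15.2.
Deadweight loss = ½ × 5.0667 × 15.2 = $38.51 thousand.

$38.51 thousand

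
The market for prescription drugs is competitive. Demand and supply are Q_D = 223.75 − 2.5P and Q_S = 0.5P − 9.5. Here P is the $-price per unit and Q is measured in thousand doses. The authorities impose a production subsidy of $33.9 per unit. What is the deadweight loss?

$239.42 thousand

In inverse form: demand P = 89.5 − 0.4Q, supply P = 19 + 2Q.
Competitive equilibrium: 89.5 − 0.4Q = 19 + 2Q → Q* = 29.375, P* = 77.75.
The subsidy lowers effective supply by 33.9: P = 2Q − 14.9.
New quantity: 89.5 − 0.4Q = 2Q − 14.9 → Q' = 43.5.
Overproduction ΔQ = 43.5 − 29.375 = 14.125; wedge = subsidy = 33.9.
DWL = ½ × 14.125 × 33.9 = $239.42 thousand.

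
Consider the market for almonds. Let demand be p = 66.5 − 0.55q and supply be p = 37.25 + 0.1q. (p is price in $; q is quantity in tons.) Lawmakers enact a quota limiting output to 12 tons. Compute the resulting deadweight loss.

$353.925

Competitive equilibrium: 66.5 − 0.55q = 37.25 + 0.1q → q* = 45, p* = 41.75.
At q = 12: demand price = 66.5 − 0.55·12 = 59.9; supply price = 37.25 + 0.1·12 = 38.45.
Δq = 45 − 12 = 33; wedge = 59.9 − 38.45 = 21.45.
Welfare loss = ½ × 33 × 21.45 = $353.925.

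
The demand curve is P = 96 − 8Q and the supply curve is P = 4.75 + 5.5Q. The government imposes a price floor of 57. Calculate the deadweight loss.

Competitive equilibrium: 96 − 8Q = 4.75 + 5.5Q → Q* = 6.7593, P* = 41.9259.
At the floor P = 57, quantity demanded = (96 − 57)/8 = 4.875.
Sellers' marginal cost at Q' = 4.875: 4.75 + 5.5·4.875 = 31.5625.
ΔQ = 6.7593 − 4.875 = 1.8843; wedge = 57 − 31.5625 = 25.4375.
DWL = ½ × 1.8843 × 25.4375 = 23.97.

23.97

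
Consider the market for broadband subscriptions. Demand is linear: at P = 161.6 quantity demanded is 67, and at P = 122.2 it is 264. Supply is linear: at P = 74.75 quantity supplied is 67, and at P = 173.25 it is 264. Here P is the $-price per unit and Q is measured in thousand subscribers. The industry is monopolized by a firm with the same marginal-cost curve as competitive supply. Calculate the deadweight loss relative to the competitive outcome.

Demand slope = (122.2 − 161.6)/(264 − 67) = −0.2, so P = 175 − 0.2Q.
Supply slope = (173.25 − 74.75)/(264 − 67) = 0.5, so P = 41.25 + 0.5Q.
Competitive equilibrium: 175 − 0.2Q = 41.25 + 0.5Q → Q* = 191.0714, P* = 136.7857.
Marginal revenue: MR = 175 − 0.4Q. Set MR = MC: 175 − 0.4Q = 41.25 + 0.5Q → Q_m = 148.6111.
Price P_m = 175 − 0.2·148.6111 = 145.2778; MC(Q_m) = 41.25 + 0.5·148.6111 = 115.5556.
Competitive Q* = 191.0714, so ΔQ = 42.4603; wedge = 145.2778 − 115.5556 = 29.7222.
Deadweight loss = ½ × 42.4603 × 29.7222 = $631.01 thousand.

$631.01 thousand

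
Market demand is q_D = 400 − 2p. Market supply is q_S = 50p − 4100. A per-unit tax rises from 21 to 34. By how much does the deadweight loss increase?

687.50

In inverse form: demand p = 200 − 0.5q, supply p = 82 + 0.02q.
Competitive equilibrium: 200 − 0.5q = 82 + 0.02q → q* = 226.9231, p* = 86.5385.
For a per-unit tax t: Δq = t/0.52, so DWL = ½·t·(t/0.52) = t²/1.04.
At t = 21: DWL = 424.038. At t = 34: DWL = 1111.538.
Increase = 1111.538 − 424.038 = 687.50.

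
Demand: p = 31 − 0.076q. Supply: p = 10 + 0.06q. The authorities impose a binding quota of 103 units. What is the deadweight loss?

Competitive equilibrium: 31 − 0.076q = 10 + 0.06q → q* = 154.4118, p* = 19.2647.
At q = 103: demand price = 31 − 0.076·103 = 23.172; supply price = 10 + 0.06·103 = 16.18.
Δq = 154.4118 − 103 = 51.4118; wedge = 23.172 − 16.18 = 6.992.
Welfare loss = ½ × 51.4118 × 6.992 = 179.74.

179.74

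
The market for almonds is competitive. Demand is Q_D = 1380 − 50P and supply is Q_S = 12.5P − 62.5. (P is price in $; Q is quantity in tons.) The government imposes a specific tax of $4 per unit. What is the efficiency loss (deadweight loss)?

In inverse form: demand P = 27.6 − 0.02Q, supply P = 5 + 0.08Q.
Competitive equilibrium: 27.6 − 0.02Q = 5 + 0.08Q → Q* = 226, P* = 23.08.
With the tax, the buyer price exceeds the seller price by 4: (27.6 − 0.02Q) − (5 + 0.08Q) = 4 → Q' = 186.
ΔQ = 226 − 186 = 40; the wedge equals the tax, 4.
DWL = ½ × 40 × 4 = $80.

$80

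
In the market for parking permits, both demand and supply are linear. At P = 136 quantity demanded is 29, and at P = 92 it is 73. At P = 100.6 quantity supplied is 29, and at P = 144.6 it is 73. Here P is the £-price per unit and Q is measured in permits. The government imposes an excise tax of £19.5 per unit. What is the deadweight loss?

Demand slope = (92 − 136)/(73 − 29) = −1, so P = 165 − Q.
Supply slope = (144.6 − 100.6)/(73 − 29) = 1, so P = 71.6 + Q.
Competitive equilibrium: 165 − Q = 71.6 + Q → Q* = 46.7, P* = 118.3.
With the tax, the buyer price exceeds the seller price by 19.5: (165 − Q) − (71.6 + Q) = 19.5 → Q' = 36.95.
ΔQ = 46.7 − 36.95 = 9.75; the wedge equals the tax, 19.5.
Deadweight loss = ½ × 9.75 × 19.5 = £95.06.

£95.06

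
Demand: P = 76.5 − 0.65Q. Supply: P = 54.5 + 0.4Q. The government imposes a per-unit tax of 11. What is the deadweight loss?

Competitive equilibrium: 76.5 − 0.65Q = 54.5 + 0.4Q → Q* = 20.9524, P* = 62.881.
With the tax, the buyer price exceeds the seller price by 11: (76.5 − 0.65Q) − (54.5 + 0.4Q) = 11 → Q' = 10.4762.
ΔQ = 20.9524 − 10.4762 = 10.4762; the wedge equals the tax, 11.
DWL = ½ × 10.4762 × 11 = 57.62.

57.62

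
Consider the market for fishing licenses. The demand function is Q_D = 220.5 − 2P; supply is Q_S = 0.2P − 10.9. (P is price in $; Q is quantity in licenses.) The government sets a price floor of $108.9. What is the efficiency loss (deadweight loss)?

$152.07

In inverse form: demand P = 110.25 − 0.5Q, supply P = 54.5 + 5Q.
Competitive equilibrium: 110.25 − 0.5Q = 54.5 + 5Q → Q* = 10.1364, P* = 105.1818.
At the floor P = 108.9, quantity demanded = (110.25 − 108.9)/0.5 = 2.7.
Sellers' marginal cost at Q' = 2.7: 54.5 + 5·2.7 = 68.
ΔQ = 10.1364 − 2.7 = 7.4364; wedge = 108.9 − 68 = 40.9.
DWL = ½ × 7.4364 × 40.9 = $152.07.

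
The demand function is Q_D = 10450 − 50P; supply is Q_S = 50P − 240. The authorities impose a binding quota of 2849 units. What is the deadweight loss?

In inverse form: demand P = 209 − 0.02Q, supply P = 4.8 + 0.02Q.
Competitive equilibrium: 209 − 0.02Q = 4.8 + 0.02Q → Q* = 5105, P* = 106.9.
At Q = 2849: demand price = 209 − 0.02·2849 = 152.02; supply price = 4.8 + 0.02·2849 = 61.78.
ΔQ = 5105 − 2849 = 2256; wedge = 152.02 − 61.78 = 90.24.
DWL = ½ × 2256 × 90.24 = 101790.72.

101790.72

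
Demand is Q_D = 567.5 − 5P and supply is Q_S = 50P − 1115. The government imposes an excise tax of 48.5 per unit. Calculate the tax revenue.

In inverse form: demand P = 113.5 − 0.2Q, supply P = 22.3 + 0.02Q.
Competitive equilibrium: 113.5 − 0.2Q = 22.3 + 0.02Q → Q* = 414.5455, P* = 30.5909.
With the tax, the buyer price exceeds the seller price by 48.5: (113.5 − 0.2Q) − (22.3 + 0.02Q) = 48.5 → Q' = 194.0909.
Tax revenue = 48.5 × 194.0909 = 9413.41.

9413.41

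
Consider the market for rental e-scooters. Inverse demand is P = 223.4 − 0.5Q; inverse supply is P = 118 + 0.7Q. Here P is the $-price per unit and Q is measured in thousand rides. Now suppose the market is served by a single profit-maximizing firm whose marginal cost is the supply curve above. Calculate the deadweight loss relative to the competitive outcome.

Competitive equilibrium: 223.4 − 0.5Q = 118 + 0.7Q → Q* = 87.8333, P* = 179.4833.
Marginal revenue: MR = 223.4 − Q. Set MR = MC: 223.4 − Q = 118 + 0.7Q → Q_m = 62.
Price P_m = 223.4 − 0.5·62 = 192.4; MC(Q_m) = 118 + 0.7·62 = 161.4.
Competitive Q* = 87.8333, so ΔQ = 25.8333; wedge = 192.4 − 161.4 = 31.
Deadweight loss = ½ × 25.8333 × 31 = $400.42 thousand.

$400.42 thousand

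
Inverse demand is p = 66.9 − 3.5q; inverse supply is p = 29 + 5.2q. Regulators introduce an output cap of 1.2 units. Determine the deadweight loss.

Competitive equilibrium: 66.9 − 3.5q = 29 + 5.2q → q* = 4.3563, p* = 51.6529.
At q = 1.2: demand price = 66.9 − 3.5·1.2 = 62.7; supply price = 29 + 5.2·1.2 = 35.24.
Δq = 4.3563 − 1.2 = 3.1563; wedge = 62.7 − 35.24 = 27.46.
The triangle = ½ × 3.1563 × 27.46 = 43.34.

43.34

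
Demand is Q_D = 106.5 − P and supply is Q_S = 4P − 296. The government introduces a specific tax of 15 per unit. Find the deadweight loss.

90

In inverse form: demand P = 106.5 − Q, supply P = 74 + 0.25Q.
Competitive equilibrium: 106.5 − Q = 74 + 0.25Q → Q* = 26, P* = 80.5.
With the tax, the buyer price exceeds the seller price by 15: (106.5 − Q) − (74 + 0.25Q) = 15 → Q' = 14.
ΔQ = 26 − 14 = 12; the wedge equals the tax, 15.
DWL = ½ × 12 × 15 = 90.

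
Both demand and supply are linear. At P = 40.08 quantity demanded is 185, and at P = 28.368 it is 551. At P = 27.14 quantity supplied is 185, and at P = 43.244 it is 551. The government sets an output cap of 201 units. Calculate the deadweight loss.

904.29

Demand slope = (28.368 − 40.08)/(551 − 185) = −0.032, so P = 46 − 0.032Q.
Supply slope = (43.244 − 27.14)/(551 − 185) = 0.044, so P = 19 + 0.044Q.
Competitive equilibrium: 46 − 0.032Q = 19 + 0.044Q → Q* = 355.2632, P* = 34.6316.
At Q = 201: demand price = 46 − 0.032·201 = 39.568; supply price = 19 + 0.044·201 = 27.844.
ΔQ = 355.2632 − 201 = 154.2632; wedge = 39.568 − 27.844 = 11.724.
Deadweight loss = ½ × 154.2632 × 11.724 = 904.29.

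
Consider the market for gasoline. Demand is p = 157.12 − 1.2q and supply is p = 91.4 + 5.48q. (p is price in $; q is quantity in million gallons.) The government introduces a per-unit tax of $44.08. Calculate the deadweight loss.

$145.44 million

Competitive equilibrium: 157.12 − 1.2q = 91.4 + 5.48q → q* = 9.8383, p* = 145.314.
With the tax, the buyer price exceeds the seller price by 44.08: (157.12 − 1.2q) − (91.4 + 5.48q) = 44.08 → q' = 3.2395.
Δq = 9.8383 − 3.2395 = 6.5988; the wedge equals the tax, 44.08.
Welfare loss = ½ × 6.5988 × 44.08 = $145.44 million.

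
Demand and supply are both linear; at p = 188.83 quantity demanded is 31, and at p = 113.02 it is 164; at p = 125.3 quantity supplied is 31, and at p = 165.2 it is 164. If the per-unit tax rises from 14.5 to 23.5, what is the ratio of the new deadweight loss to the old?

Demand slope = (113.02 − 188.83)/(164 − 31) = −0.57, so p = 206.5 − 0.57q.
Supply slope = (165.2 − 125.3)/(164 − 31) = 0.3, so p = 116 + 0.3q.
Competitive equilibrium: 206.5 − 0.57q = 116 + 0.3q → q* = 104.023, p* = 147.2069.
For a per-unit tax t: Δq = t/0.87, so DWL = ½·t·(t/0.87) = t²/1.74.
At t = 14.5: DWL = 120.833. At t = 23.5: DWL = 317.385.
Ratio = (23.5/14.5)² = 2.627.

2.627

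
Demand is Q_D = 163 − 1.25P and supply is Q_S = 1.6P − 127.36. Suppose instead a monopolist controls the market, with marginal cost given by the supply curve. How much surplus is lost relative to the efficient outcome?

In inverse form: demand P = 130.4 − 0.8Q, supply P = 79.6 + 0.625Q.
Competitive equilibrium: 130.4 − 0.8Q = 79.6 + 0.625Q → Q* = 35.6491, P* = 101.8807.
Marginal revenue: MR = 130.4 − 1.6Q. Set MR = MC: 130.4 − 1.6Q = 79.6 + 0.625Q → Q_m = 22.8315.
Price P_m = 130.4 − 0.8·22.8315 = 112.1348; MC(Q_m) = 79.6 + 0.625·22.8315 = 93.8697.
Competitive Q* = 35.6491, so ΔQ = 12.8176; wedge = 112.1348 − 93.8697 = 18.2651.
Deadweight loss = ½ × 12.8176 × 18.2651 = 117.06.

117.06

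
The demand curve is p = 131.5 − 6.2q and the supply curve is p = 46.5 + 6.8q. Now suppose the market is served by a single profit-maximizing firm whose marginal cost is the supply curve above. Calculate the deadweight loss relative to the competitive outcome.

Competitive equilibrium: 131.5 − 6.2q = 46.5 + 6.8q → q* = 6.5385, p* = 90.9615.
Marginal revenue: MR = 131.5 − 12.4q. Set MR = MC: 131.5 − 12.4q = 46.5 + 6.8q → q_m = 4.4271.
Price p_m = 131.5 − 6.2·4.4271 = 104.052; MC(q_m) = 46.5 + 6.8·4.4271 = 76.6043.
Competitive q* = 6.5385, so Δq = 2.1114; wedge = 104.052 − 76.6043 = 27.4477.
DWL = ½ × 2.1114 × 27.4477 = 28.98.

28.98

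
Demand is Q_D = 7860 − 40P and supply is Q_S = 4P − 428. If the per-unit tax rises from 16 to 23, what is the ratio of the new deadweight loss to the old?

2.066

In inverse form: demand P = 196.5 − 0.025Q, supply P = 107 + 0.25Q.
Competitive equilibrium: 196.5 − 0.025Q = 107 + 0.25Q → Q* = 325.4545, P* = 188.3636.
For a per-unit tax t: ΔQ = t/0.275, so DWL = ½·t·(t/0.275) = t²/0.55.
At t = 16: DWL = 465.455. At t = 23: DWL = 961.818.
Ratio = (23/16)² = 2.066.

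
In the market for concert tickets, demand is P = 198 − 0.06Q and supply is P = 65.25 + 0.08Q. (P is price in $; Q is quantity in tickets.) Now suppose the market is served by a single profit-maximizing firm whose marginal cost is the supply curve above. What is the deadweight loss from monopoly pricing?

$5664.40

Competitive equilibrium: 198 − 0.06Q = 65.25 + 0.08Q → Q* = 948.2143, P* = 141.1071.
Marginal revenue: MR = 198 − 0.12Q. Set MR = MC: 198 − 0.12Q = 65.25 + 0.08Q → Q_m = 663.75.
Price P_m = 198 − 0.06·663.75 = 158.175; MC(Q_m) = 65.25 + 0.08·663.75 = 118.35.
Competitive Q* = 948.2143, so ΔQ = 284.4643; wedge = 158.175 − 118.35 = 39.825.
Deadweight loss = ½ × 284.4643 × 39.825 = $5664.40.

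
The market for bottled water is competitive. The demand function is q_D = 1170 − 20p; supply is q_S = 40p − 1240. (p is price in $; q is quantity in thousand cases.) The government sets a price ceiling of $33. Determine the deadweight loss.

In inverse form: demand p = 58.5 − 0.05q, supply p = 31 + 0.025q.
Competitive equilibrium: 58.5 − 0.05q = 31 + 0.025q → q* = 366.6667, p* = 40.1667.
At the ceiling p = 33, quantity supplied = (33 − 31)/0.025 = 80.
Willingness to pay at q' = 80: 58.5 − 0.05·80 = 54.5.
Δq = 366.6667 − 80 = 286.6667; wedge = 54.5 − 33 = 21.5.
The triangle = ½ × 286.6667 × 21.5 = $3081.67 thousand.

$3081.67 thousand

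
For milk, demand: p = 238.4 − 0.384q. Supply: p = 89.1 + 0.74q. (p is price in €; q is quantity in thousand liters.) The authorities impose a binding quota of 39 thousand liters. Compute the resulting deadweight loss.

€4947.80 thousand

Competitive equilibrium: 238.4 − 0.384q = 89.1 + 0.74q → q* = 132.8292, p* = 187.3936.
At q = 39: demand price = 238.4 − 0.384·39 = 223.424; supply price = 89.1 + 0.74·39 = 117.96.
Δq = 132.8292 − 39 = 93.8292; wedge = 223.424 − 117.96 = 105.464.
Welfare loss = ½ × 93.8292 × 105.464 = €4947.80 thousand.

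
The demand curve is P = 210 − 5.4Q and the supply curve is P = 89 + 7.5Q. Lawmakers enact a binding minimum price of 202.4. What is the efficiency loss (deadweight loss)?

409.96

Competitive equilibrium: 210 − 5.4Q = 89 + 7.5Q → Q* = 9.3798, P* = 159.3488.
At the floor P = 202.4, quantity demanded = (210 − 202.4)/5.4 = 1.4074.
Sellers' marginal cost at Q' = 1.4074: 89 + 7.5·1.4074 = 99.5555.
ΔQ = 9.3798 − 1.4074 = 7.9724; wedge = 202.4 − 99.5555 = 102.8445.
Deadweight loss = ½ × 7.9724 × 102.8445 = 409.96.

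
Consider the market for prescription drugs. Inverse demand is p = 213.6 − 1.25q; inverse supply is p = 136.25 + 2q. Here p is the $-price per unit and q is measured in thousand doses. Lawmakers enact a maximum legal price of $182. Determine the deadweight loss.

Competitive equilibrium: 213.6 − 1.25q = 136.25 + 2q → q* = 23.8, p* = 183.85.
At the ceiling p = 182, quantity supplied = (182 − 136.25)/2 = 22.875.
Willingness to pay at q' = 22.875: 213.6 − 1.25·22.875 = 185.0063.
Δq = 23.8 − 22.875 = 0.925; wedge = 185.0063 − 182 = 3.0063.
Deadweight loss = ½ × 0.925 × 3.0063 = $1.39 thousand.

$1.39 thousand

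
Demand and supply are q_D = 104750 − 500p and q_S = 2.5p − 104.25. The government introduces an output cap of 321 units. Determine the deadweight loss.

In inverse form: demand p = 209.5 − 0.002q, supply p = 41.7 + 0.4q.
Competitive equilibrium: 209.5 − 0.002q = 41.7 + 0.4q → q* = 417.4129, p* = 208.6652.
At q = 321: demand price = 209.5 − 0.002·321 = 208.858; supply price = 41.7 + 0.4·321 = 170.1.
Δq = 417.4129 − 321 = 96.4129; wedge = 208.858 − 170.1 = 38.758.
The triangle = ½ × 96.4129 × 38.758 = 1868.39.

1868.39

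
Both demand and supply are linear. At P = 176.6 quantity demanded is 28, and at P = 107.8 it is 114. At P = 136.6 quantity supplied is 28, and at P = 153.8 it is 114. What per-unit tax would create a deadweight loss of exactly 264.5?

23

Demand slope = (107.8 − 176.6)/(114 − 28) = −0.8, so P = 199 − 0.8Q.
Supply slope = (153.8 − 136.6)/(114 − 28) = 0.2, so P = 131 + 0.2Q.
Competitive equilibrium: 199 − 0.8Q = 131 + 0.2Q → Q* = 68, P* = 144.6.
A tax t gives ΔQ = t/1 and wedge t, so DWL = t²/2.
t²/2 = 264.5 → t² = 529 → t = 23.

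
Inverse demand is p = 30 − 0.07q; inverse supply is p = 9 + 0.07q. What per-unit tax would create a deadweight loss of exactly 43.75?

Competitive equilibrium: 30 − 0.07q = 9 + 0.07q → q* = 150, p* = 19.5.
A tax t gives Δq = t/0.14 and wedge t, so DWL = t²/0.28.
t²/0.28 = 43.75 → t² = 12.25 → t = 3.5.

3.5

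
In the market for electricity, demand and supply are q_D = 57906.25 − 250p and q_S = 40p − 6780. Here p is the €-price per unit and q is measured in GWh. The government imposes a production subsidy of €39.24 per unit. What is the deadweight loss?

In inverse form: demand p = 231.625 − 0.004q, supply p = 169.5 + 0.025q.
Competitive equilibrium: 231.625 − 0.004q = 169.5 + 0.025q → q* = 2142.2414, p* = 223.056.
The subsidy lowers effective supply by 39.24: p = 130.26 + 0.025q.
New quantity: 231.625 − 0.004q = 130.26 + 0.025q → q' = 3495.3448.
Overproduction Δq = 3495.3448 − 2142.2414 = 1353.1034; wedge = subsidy = 39.24.
DWL = ½ × 1353.1034 × 39.24 = €26547.89.

€26547.89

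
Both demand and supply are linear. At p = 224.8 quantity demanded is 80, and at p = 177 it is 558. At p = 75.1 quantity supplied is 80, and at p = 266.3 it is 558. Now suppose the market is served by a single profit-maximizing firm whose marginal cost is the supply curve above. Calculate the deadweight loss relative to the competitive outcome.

999.61

Demand slope = (177 − 224.8)/(558 − 80) = −0.1, so p = 232.8 − 0.1q.
Supply slope = (266.3 − 75.1)/(558 − 80) = 0.4, so p = 43.1 + 0.4q.
Competitive equilibrium: 232.8 − 0.1q = 43.1 + 0.4q → q* = 379.4, p* = 194.86.
Marginal revenue: MR = 232.8 − 0.2q. Set MR = MC: 232.8 − 0.2q = 43.1 + 0.4q → q_m = 316.1667.
Price p_m = 232.8 − 0.1·316.1667 = 201.1833; MC(q_m) = 43.1 + 0.4·316.1667 = 169.5667.
Competitive q* = 379.4, so Δq = 63.2333; wedge = 201.1833 − 169.5667 = 31.6166.
Deadweight loss = ½ × 63.2333 × 31.6166 = 999.61.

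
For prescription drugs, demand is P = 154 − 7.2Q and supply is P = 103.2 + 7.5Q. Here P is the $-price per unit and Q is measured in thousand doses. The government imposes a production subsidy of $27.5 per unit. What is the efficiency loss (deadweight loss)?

$25.72 thousand

Competitive equilibrium: 154 − 7.2Q = 103.2 + 7.5Q → Q* = 3.4558, P* = 129.1184.
The subsidy lowers effective supply by 27.5: P = 75.7 + 7.5Q.
New quantity: 154 − 7.2Q = 75.7 + 7.5Q → Q' = 5.3265.
Overproduction ΔQ = 5.3265 − 3.4558 = 1.8707; wedge = subsidy = 27.5.
The triangle = ½ × 1.8707 × 27.5 = $25.72 thousand.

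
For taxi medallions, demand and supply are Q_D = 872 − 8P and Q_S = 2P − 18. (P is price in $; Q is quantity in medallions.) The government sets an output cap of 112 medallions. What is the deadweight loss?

In inverse form: demand P = 109 − 0.125Q, supply P = 9 + 0.5Q.
Competitive equilibrium: 109 − 0.125Q = 9 + 0.5Q → Q* = 160, P* = 89.
At Q = 112: demand price = 109 − 0.125·112 = 95; supply price = 9 + 0.5·112 = 65.
ΔQ = 160 − 112 = 48; wedge = 95 − 65 = 30.
DWL = ½ × 48 × 30 = $720.

$720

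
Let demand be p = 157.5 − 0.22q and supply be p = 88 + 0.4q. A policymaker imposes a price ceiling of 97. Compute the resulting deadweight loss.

2488.55

Competitive equilibrium: 157.5 − 0.22q = 88 + 0.4q → q* = 112.0968, p* = 132.8387.
At the ceiling p = 97, quantity supplied = (97 − 88)/0.4 = 22.5.
Willingness to pay at q' = 22.5: 157.5 − 0.22·22.5 = 152.55.
Δq = 112.0968 − 22.5 = 89.5968; wedge = 152.55 − 97 = 55.55.
The triangle = ½ × 89.5968 × 55.55 = 2488.55.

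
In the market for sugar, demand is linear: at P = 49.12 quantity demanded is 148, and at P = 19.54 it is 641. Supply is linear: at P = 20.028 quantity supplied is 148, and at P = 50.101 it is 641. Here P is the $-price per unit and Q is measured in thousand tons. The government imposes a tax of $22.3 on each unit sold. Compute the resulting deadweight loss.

$2054.92 thousand

Demand slope = (19.54 − 49.12)/(641 − 148) = −0.06, so P = 58 − 0.06Q.
Supply slope = (50.101 − 20.028)/(641 − 148) = 0.061, so P = 11 + 0.061Q.
Competitive equilibrium: 58 − 0.06Q = 11 + 0.061Q → Q* = 388.4298, P* = 34.6942.
With the tax, the buyer price exceeds the seller price by 22.3: (58 − 0.06Q) − (11 + 0.061Q) = 22.3 → Q' = 204.1322.
ΔQ = 388.4298 − 204.1322 = 184.2976; the wedge equals the tax, 22.3.
Welfare loss = ½ × 184.2976 × 22.3 = $2054.92 thousand.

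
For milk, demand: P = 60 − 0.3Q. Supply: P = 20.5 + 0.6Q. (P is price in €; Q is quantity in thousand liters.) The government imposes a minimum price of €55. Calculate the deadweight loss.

€333.47 thousand

Competitive equilibrium: 60 − 0.3Q = 20.5 + 0.6Q → Q* = 43.8889, P* = 46.8333.
At the floor P = 55, quantity demanded = (60 − 55)/0.3 = 16.6667.
Sellers' marginal cost at Q' = 16.6667: 20.5 + 0.6·16.6667 = 30.5.
ΔQ = 43.8889 − 16.6667 = 27.2222; wedge = 55 − 30.5 = 24.5.
The triangle = ½ × 27.2222 × 24.5 = €333.47 thousand.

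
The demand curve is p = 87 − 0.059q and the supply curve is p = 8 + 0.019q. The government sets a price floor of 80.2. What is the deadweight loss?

Competitive equilibrium: 87 − 0.059q = 8 + 0.019q → q* = 1012.82051, p* = 27.24359.
At the floor p = 80.2, quantity demanded = (87 − 80.2)/0.059 = 115.25424.
Sellers' marginal cost at q' = 115.25424: 8 + 0.019·115.25424 = 10.18983.
Δq = 1012.82051 − 115.25424 = 897.56627; wedge = 80.2 − 10.18983 = 70.01017.
DWL = ½ × 897.56627 × 70.01017 = 31419.38.

31419.38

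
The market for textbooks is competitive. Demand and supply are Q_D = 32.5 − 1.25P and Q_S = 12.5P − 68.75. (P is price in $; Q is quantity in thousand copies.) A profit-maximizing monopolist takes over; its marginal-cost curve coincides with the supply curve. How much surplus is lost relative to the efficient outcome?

$54.14 thousand

In inverse form: demand P = 26 − 0.8Q, supply P = 5.5 + 0.08Q.
Competitive equilibrium: 26 − 0.8Q = 5.5 + 0.08Q → Q* = 23.2955, P* = 7.3636.
Marginal revenue: MR = 26 − 1.6Q. Set MR = MC: 26 − 1.6Q = 5.5 + 0.08Q → Q_m = 12.2024.
Price P_m = 26 − 0.8·12.2024 = 16.2381; MC(Q_m) = 5.5 + 0.08·12.2024 = 6.4762.
Competitive Q* = 23.2955, so ΔQ = 11.0931; wedge = 16.2381 − 6.4762 = 9.7619.
DWL = ½ × 11.0931 × 9.7619 = $54.14 thousand.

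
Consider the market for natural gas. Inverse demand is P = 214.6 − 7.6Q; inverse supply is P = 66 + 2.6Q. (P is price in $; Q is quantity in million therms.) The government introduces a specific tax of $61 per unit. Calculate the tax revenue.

$523.88 million

Competitive equilibrium: 214.6 − 7.6Q = 66 + 2.6Q → Q* = 14.5686, P* = 103.8784.
With the tax, the buyer price exceeds the seller price by 61: (214.6 − 7.6Q) − (66 + 2.6Q) = 61 → Q' = 8.5882.
Tax revenue = 61 × 8.5882 = $523.88 million.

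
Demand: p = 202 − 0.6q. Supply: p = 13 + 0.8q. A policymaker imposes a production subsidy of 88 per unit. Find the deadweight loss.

2765.71

Competitive equilibrium: 202 − 0.6q = 13 + 0.8q → q* = 135, p* = 121.
The subsidy lowers effective supply by 88: p = 0.8q − 75.
New quantity: 202 − 0.6q = 0.8q − 75 → q' = 197.8571.
Overproduction Δq = 197.8571 − 135 = 62.8571; wedge = subsidy = 88.
Deadweight loss = ½ × 62.8571 × 88 = 2765.71.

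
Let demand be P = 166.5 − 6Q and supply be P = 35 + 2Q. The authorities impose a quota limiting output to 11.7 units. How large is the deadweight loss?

89.78

Competitive equilibrium: 166.5 − 6Q = 35 + 2Q → Q* = 16.4375, P* = 67.875.
At Q = 11.7: demand price = 166.5 − 6·11.7 = 96.3; supply price = 35 + 2·11.7 = 58.4.
ΔQ = 16.4375 − 11.7 = 4.7375; wedge = 96.3 − 58.4 = 37.9.
The triangle = ½ × 4.7375 × 37.9 = 89.78.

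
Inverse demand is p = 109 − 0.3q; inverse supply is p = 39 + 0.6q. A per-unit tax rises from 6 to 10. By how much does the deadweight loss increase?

Competitive equilibrium: 109 − 0.3q = 39 + 0.6q → q* = 77.7778, p* = 85.6667.
For a per-unit tax t: Δq = t/0.9, so DWL = ½·t·(t/0.9) = t²/1.8.
At t = 6: DWL = 20. At t = 10: DWL = 55.556.
Increase = 55.556 − 20 = 35.56.

35.56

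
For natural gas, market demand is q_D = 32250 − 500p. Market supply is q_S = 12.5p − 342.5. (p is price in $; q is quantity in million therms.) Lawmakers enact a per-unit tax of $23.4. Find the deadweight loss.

In inverse form: demand p = 64.5 − 0.002q, supply p = 27.4 + 0.08q.
Competitive equilibrium: 64.5 − 0.002q = 27.4 + 0.08q → q* = 452.439, p* = 63.5951.
With the tax, the buyer price exceeds the seller price by 23.4: (64.5 − 0.002q) − (27.4 + 0.08q) = 23.4 → q' = 167.0732.
Δq = 452.439 − 167.0732 = 285.3658; the wedge equals the tax, 23.4.
DWL = ½ × 285.3658 × 23.4 = $3338.78 million.

$3338.78 million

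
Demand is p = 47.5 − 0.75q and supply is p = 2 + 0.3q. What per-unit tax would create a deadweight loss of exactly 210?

21

Competitive equilibrium: 47.5 − 0.75q = 2 + 0.3q → q* = 43.3333, p* = 15.
A tax t gives Δq = t/1.05 and wedge t, so DWL = t²/2.1.
t²/2.1 = 210 → t² = 441 → t = 21.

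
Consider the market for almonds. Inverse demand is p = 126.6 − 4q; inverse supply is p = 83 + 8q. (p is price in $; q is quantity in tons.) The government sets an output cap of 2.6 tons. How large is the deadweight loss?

Competitive equilibrium: 126.6 − 4q = 83 + 8q → q* = 3.6333, p* = 112.0667.
At q = 2.6: demand price = 126.6 − 4·2.6 = 116.2; supply price = 83 + 8·2.6 = 103.8.
Δq = 3.6333 − 2.6 = 1.0333; wedge = 116.2 − 103.8 = 12.4.
DWL = ½ × 1.0333 × 12.4 = $6.41.

$6.41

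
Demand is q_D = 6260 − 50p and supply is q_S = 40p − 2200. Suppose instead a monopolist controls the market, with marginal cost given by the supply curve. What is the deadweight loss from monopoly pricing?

5184

In inverse form: demand p = 125.2 − 0.02q, supply p = 55 + 0.025q.
Competitive equilibrium: 125.2 − 0.02q = 55 + 0.025q → q* = 1560, p* = 94.
Marginal revenue: MR = 125.2 − 0.04q. Set MR = MC: 125.2 − 0.04q = 55 + 0.025q → q_m = 1080.
Price p_m = 125.2 − 0.02·1080 = 103.6; MC(q_m) = 55 + 0.025·1080 = 82.
Competitive q* = 1560, so Δq = 480; wedge = 103.6 − 82 = 21.6.
Welfare loss = ½ × 480 × 21.6 = 5184.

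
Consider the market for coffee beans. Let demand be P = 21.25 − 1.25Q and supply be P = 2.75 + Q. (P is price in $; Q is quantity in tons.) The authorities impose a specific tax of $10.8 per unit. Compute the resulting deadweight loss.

Competitive equilibrium: 21.25 − 1.25Q = 2.75 + Q → Q* = 8.2222, P* = 10.9722.
With the tax, the buyer price exceeds the seller price by 10.8: (21.25 − 1.25Q) − (2.75 + Q) = 10.8 → Q' = 3.4222.
ΔQ = 8.2222 − 3.4222 = 4.8; the wedge equals the tax, 10.8.
The triangle = ½ × 4.8 × 10.8 = $25.92.

$25.92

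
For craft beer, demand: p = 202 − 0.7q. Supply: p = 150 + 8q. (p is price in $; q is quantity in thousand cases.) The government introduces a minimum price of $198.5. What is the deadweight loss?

$4.15 thousand

Competitive equilibrium: 202 − 0.7q = 150 + 8q → q* = 5.977, p* = 197.8161.
At the floor p = 198.5, quantity demanded = (202 − 198.5)/0.7 = 5.
Sellers' marginal cost at q' = 5: 150 + 8·5 = 190.
Δq = 5.977 − 5 = 0.977; wedge = 198.5 − 190 = 8.5.
The triangle = ½ × 0.977 × 8.5 = $4.15 thousand.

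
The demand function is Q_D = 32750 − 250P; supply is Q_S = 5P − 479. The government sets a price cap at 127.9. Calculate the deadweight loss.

In inverse form: demand P = 131 − 0.004Q, supply P = 95.8 + 0.2Q.
Competitive equilibrium: 131 − 0.004Q = 95.8 + 0.2Q → Q* = 172.549, P* = 130.3098.
At the ceiling P = 127.9, quantity supplied = (127.9 − 95.8)/0.2 = 160.5.
Willingness to pay at Q' = 160.5: 131 − 0.004·160.5 = 130.358.
ΔQ = 172.549 − 160.5 = 12.049; wedge = 130.358 − 127.9 = 2.458.
Deadweight loss = ½ × 12.049 × 2.458 = 14.81.

14.81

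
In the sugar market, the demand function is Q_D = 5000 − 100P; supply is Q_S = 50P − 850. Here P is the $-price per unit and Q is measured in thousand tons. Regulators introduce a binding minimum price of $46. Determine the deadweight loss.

In inverse form: demand P = 50 − 0.01Q, supply P = 17 + 0.02Q.
Competitive equilibrium: 50 − 0.01Q = 17 + 0.02Q → Q* = 1100, P* = 39.
At the floor P = 46, quantity demanded = (50 − 46)/0.01 = 400.
Sellers' marginal cost at Q' = 400: 17 + 0.02·400 = 25.
ΔQ = 1100 − 400 = 700; wedge = 46 − 25 = 21.
The triangle = ½ × 700 × 21 = $7350 thousand.

$7350 thousand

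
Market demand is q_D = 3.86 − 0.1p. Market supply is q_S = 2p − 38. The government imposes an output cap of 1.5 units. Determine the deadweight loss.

In inverse form: demand p = 38.6 − 10q, supply p = 19 + 0.5q.
Competitive equilibrium: 38.6 − 10q = 19 + 0.5q → q* = 1.8667, p* = 19.9333.
At q = 1.5: demand price = 38.6 − 10·1.5 = 23.6; supply price = 19 + 0.5·1.5 = 19.75.
Δq = 1.8667 − 1.5 = 0.3667; wedge = 23.6 − 19.75 = 3.85.
The triangle = ½ × 0.3667 × 3.85 = 0.71.

0.71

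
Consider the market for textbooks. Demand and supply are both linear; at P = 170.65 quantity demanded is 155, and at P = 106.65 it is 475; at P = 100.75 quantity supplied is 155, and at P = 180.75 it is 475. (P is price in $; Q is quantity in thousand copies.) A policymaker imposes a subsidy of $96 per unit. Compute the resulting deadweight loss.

Demand slope = (106.65 − 170.65)/(475 − 155) = −0.2, so P = 201.65 − 0.2Q.
Supply slope = (180.75 − 100.75)/(475 − 155) = 0.25, so P = 62 + 0.25Q.
Competitive equilibrium: 201.65 − 0.2Q = 62 + 0.25Q → Q* = 310.3333, P* = 139.5833.
The subsidy lowers effective supply by 96: P = 0.25Q − 34.
New quantity: 201.65 − 0.2Q = 0.25Q − 34 → Q' = 523.6667.
Overproduction ΔQ = 523.6667 − 310.3333 = 213.3334; wedge = subsidy = 96.
Deadweight loss = ½ × 213.3334 × 96 = $10240 thousand.

$10240 thousand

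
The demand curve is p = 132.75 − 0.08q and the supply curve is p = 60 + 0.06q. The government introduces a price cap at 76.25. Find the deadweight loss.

Competitive equilibrium: 132.75 − 0.08q = 60 + 0.06q → q* = 519.6429, p* = 91.1786.
At the ceiling p = 76.25, quantity supplied = (76.25 − 60)/0.06 = 270.8333.
Willingness to pay at q' = 270.8333: 132.75 − 0.08·270.8333 = 111.0833.
Δq = 519.6429 − 270.8333 = 248.8096; wedge = 111.0833 − 76.25 = 34.8333.
Deadweight loss = ½ × 248.8096 × 34.8333 = 4333.43.

4333.43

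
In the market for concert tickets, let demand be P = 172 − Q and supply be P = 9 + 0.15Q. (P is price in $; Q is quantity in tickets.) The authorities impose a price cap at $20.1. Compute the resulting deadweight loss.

Competitive equilibrium: 172 − Q = 9 + 0.15Q → Q* = 141.7391, P* = 30.2609.
At the ceiling P = 20.1, quantity supplied = (20.1 − 9)/0.15 = 74.
Willingness to pay at Q' = 74: 172 − 1·74 = 98.
ΔQ = 141.7391 − 74 = 67.7391; wedge = 98 − 20.1 = 77.9.
Deadweight loss = ½ × 67.7391 × 77.9 = $2638.44.

$2638.44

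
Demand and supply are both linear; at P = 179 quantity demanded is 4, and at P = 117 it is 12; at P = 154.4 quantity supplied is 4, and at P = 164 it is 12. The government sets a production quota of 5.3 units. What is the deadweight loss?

Demand slope = (117 − 179)/(12 − 4) = −7.75, so P = 210 − 7.75Q.
Supply slope = (164 − 154.4)/(12 − 4) = 1.2, so P = 149.6 + 1.2Q.
Competitive equilibrium: 210 − 7.75Q = 149.6 + 1.2Q → Q* = 6.7486, P* = 157.6983.
At Q = 5.3: demand price = 210 − 7.75·5.3 = 168.925; supply price = 149.6 + 1.2·5.3 = 155.96.
ΔQ = 6.7486 − 5.3 = 1.4486; wedge = 168.925 − 155.96 = 12.965.
The triangle = ½ × 1.4486 × 12.965 = 9.39.

9.39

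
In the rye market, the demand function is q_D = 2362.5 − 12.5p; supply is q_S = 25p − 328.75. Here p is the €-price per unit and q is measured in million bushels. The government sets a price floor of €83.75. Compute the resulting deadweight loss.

€1346.25 million

In inverse form: demand p = 189 − 0.08q, supply p = 13.15 + 0.04q.
Competitive equilibrium: 189 − 0.08q = 13.15 + 0.04q → q* = 1465.4167, p* = 71.7667.
At the floor p = 83.75, quantity demanded = (189 − 83.75)/0.08 = 1315.625.
Sellers' marginal cost at q' = 1315.625: 13.15 + 0.04·1315.625 = 65.775.
Δq = 1465.4167 − 1315.625 = 149.7917; wedge = 83.75 − 65.775 = 17.975.
The triangle = ½ × 149.7917 × 17.975 = €1346.25 million.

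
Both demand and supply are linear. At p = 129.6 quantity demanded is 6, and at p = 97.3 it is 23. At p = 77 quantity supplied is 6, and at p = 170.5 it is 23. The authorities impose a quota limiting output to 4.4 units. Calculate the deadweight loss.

Demand slope = (97.3 − 129.6)/(23 − 6) = −1.9, so p = 141 − 1.9q.
Supply slope = (170.5 − 77)/(23 − 6) = 5.5, so p = 44 + 5.5q.
Competitive equilibrium: 141 − 1.9q = 44 + 5.5q → q* = 13.10811, p* = 116.09459.
At q = 4.4: demand price = 141 − 1.9·4.4 = 132.64; supply price = 44 + 5.5·4.4 = 68.2.
Δq = 13.10811 − 4.4 = 8.70811; wedge = 132.64 − 68.2 = 64.44.
Deadweight loss = ½ × 8.70811 × 64.44 = 280.58.

280.58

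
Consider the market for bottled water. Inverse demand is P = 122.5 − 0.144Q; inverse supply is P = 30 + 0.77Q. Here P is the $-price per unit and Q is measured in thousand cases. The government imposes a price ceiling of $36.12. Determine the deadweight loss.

$3974.34 thousand

Competitive equilibrium: 122.5 − 0.144Q = 30 + 0.77Q → Q* = 101.2035, P* = 107.9267.
At the ceiling P = 36.12, quantity supplied = (36.12 − 30)/0.77 = 7.9481.
Willingness to pay at Q' = 7.9481: 122.5 − 0.144·7.9481 = 121.3555.
ΔQ = 101.2035 − 7.9481 = 93.2554; wedge = 121.3555 − 36.12 = 85.2355.
Welfare loss = ½ × 93.2554 × 85.2355 = $3974.34 thousand.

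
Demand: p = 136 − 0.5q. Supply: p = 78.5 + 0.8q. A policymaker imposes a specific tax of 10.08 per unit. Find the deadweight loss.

39.08

Competitive equilibrium: 136 − 0.5q = 78.5 + 0.8q → q* = 44.2308, p* = 113.8846.
With the tax, the buyer price exceeds the seller price by 10.08: (136 − 0.5q) − (78.5 + 0.8q) = 10.08 → q' = 36.4769.
Δq = 44.2308 − 36.4769 = 7.7539; the wedge equals the tax, 10.08.
DWL = ½ × 7.7539 × 10.08 = 39.08.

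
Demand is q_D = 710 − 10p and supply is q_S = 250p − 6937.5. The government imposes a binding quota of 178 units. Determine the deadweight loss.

In inverse form: demand p = 71 − 0.1q, supply p = 27.75 + 0.004q.
Competitive equilibrium: 71 − 0.1q = 27.75 + 0.004q → q* = 415.8654, p* = 29.4135.
At q = 178: demand price = 71 − 0.1·178 = 53.2; supply price = 27.75 + 0.004·178 = 28.462.
Δq = 415.8654 − 178 = 237.8654; wedge = 53.2 − 28.462 = 24.738.
DWL = ½ × 237.8654 × 24.738 = 2942.16.

2942.16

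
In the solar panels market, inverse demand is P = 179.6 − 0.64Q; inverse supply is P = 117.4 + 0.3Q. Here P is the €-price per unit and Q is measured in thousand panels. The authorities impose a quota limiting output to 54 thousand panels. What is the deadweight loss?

Competitive equilibrium: 179.6 − 0.64Q = 117.4 + 0.3Q → Q* = 66.1702, P* = 137.2511.
At Q = 54: demand price = 179.6 − 0.64·54 = 145.04; supply price = 117.4 + 0.3·54 = 133.6.
ΔQ = 66.1702 − 54 = 12.1702; wedge = 145.04 − 133.6 = 11.44.
The triangle = ½ × 12.1702 × 11.44 = €69.61 thousand.

€69.61 thousand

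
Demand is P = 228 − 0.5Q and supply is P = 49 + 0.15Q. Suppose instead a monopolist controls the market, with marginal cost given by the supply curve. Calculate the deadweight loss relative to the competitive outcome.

Competitive equilibrium: 228 − 0.5Q = 49 + 0.15Q → Q* = 275.3846, P* = 90.3077.
Marginal revenue: MR = 228 − Q. Set MR = MC: 228 − Q = 49 + 0.15Q → Q_m = 155.6522.
Price P_m = 228 − 0.5·155.6522 = 150.1739; MC(Q_m) = 49 + 0.15·155.6522 = 72.3478.
Competitive Q* = 275.3846, so ΔQ = 119.7324; wedge = 150.1739 − 72.3478 = 77.8261.
The triangle = ½ × 119.7324 × 77.8261 = 4659.15.

4659.15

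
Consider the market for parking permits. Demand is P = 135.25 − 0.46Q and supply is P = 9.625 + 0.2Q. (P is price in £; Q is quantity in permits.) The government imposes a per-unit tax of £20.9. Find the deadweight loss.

£330.92

Competitive equilibrium: 135.25 − 0.46Q = 9.625 + 0.2Q → Q* = 190.3409, P* = 47.6932.
With the tax, the buyer price exceeds the seller price by 20.9: (135.25 − 0.46Q) − (9.625 + 0.2Q) = 20.9 → Q' = 158.6742.
ΔQ = 190.3409 − 158.6742 = 31.6667; the wedge equals the tax, 20.9.
Welfare loss = ½ × 31.6667 × 20.9 = £330.92.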